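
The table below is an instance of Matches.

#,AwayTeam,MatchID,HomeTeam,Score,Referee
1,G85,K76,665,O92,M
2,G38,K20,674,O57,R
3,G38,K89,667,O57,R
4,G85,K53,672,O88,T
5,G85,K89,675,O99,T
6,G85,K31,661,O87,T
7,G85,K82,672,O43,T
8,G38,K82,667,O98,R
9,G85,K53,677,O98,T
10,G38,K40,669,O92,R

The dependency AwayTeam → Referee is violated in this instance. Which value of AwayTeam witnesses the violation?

AwayTeam=G85: rows 1, 4, 5, 6, 7, 9 → Referee takes values {M, T} — violation
AwayTeam=G38: rows 2, 3, 8, 10 → Referee = R, R, R, R ✓
The only AwayTeam value with inconsistent Referee is AwayTeam=G85.

G85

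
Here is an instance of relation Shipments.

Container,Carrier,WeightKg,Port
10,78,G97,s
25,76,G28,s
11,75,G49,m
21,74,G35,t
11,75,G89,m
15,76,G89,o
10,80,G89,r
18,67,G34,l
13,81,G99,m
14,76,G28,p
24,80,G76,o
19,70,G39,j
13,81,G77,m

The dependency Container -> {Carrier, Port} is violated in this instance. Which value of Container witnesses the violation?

Container=10: 2 rows → {Carrier,Port} takes values {(78, s), (80, r)} — violation
Container=25: 1 row → {Carrier,Port} = (76, s) ✓
Container=11: 2 rows → {Carrier,Port} = (75, m), (75, m) ✓
Container=21: 1 row → {Carrier,Port} = (74, t) ✓
Container=15: 1 row → {Carrier,Port} = (76, o) ✓
Container=18: 1 row → {Carrier,Port} = (67, l) ✓
Container=13: 2 rows → {Carrier,Port} = (81, m), (81, m) ✓
Container=14: 1 row → {Carrier,Port} = (76, p) ✓
Container=24: 1 row → {Carrier,Port} = (80, o) ✓
Container=19: 1 row → {Carrier,Port} = (70, j) ✓
The only Container value with inconsistent RHS is Container=10.

10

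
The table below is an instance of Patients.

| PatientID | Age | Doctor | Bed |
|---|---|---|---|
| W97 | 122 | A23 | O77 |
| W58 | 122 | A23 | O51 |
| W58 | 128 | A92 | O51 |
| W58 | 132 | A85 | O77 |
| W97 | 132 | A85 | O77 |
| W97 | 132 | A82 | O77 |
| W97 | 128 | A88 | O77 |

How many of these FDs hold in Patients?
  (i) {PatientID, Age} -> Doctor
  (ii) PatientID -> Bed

0

(i) {PatientID, Age} -> Doctor: (PatientID=W97, Age=132): 2 rows → Doctor takes values {A85, A82} — violation — fails.
(ii) PatientID -> Bed: PatientID=W58: 3 rows → Bed takes values {O51, O77} — violation — fails.
None of the 2 dependencies hold.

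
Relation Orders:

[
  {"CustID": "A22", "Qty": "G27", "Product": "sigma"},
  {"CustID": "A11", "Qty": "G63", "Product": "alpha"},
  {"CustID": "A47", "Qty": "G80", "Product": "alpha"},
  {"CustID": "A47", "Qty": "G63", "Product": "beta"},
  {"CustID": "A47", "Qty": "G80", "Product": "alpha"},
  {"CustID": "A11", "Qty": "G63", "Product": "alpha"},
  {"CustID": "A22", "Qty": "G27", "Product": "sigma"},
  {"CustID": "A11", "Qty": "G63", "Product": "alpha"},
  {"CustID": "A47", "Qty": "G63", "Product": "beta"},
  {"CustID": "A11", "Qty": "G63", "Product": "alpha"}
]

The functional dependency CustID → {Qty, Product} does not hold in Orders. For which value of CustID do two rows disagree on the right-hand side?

A47

CustID=A22: 2 rows → {Qty,Product} = (G27, sigma), (G27, sigma) ✓
CustID=A11: 4 rows → {Qty,Product} = (G63, alpha), (G63, alpha), (G63, alpha), (G63, alpha) ✓
CustID=A47: 4 rows → {Qty,Product} takes values {(G80, alpha), (G63, beta)} — violation
The only CustID value with inconsistent RHS is CustID=A47.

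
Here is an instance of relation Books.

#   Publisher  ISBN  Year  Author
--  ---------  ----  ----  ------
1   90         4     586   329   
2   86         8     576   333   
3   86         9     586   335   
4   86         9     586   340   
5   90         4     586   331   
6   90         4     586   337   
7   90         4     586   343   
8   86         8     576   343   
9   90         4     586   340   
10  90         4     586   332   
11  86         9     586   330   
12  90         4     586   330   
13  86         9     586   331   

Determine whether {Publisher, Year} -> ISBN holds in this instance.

Yes

(Publisher=90, Year=586): rows 1, 5, 6, 7, 9, 10, 12 → ISBN = 4, 4, 4, 4, 4, 4, 4 ✓
(Publisher=86, Year=576): rows 2, 8 → ISBN = 8, 8 ✓
(Publisher=86, Year=586): rows 3, 4, 11, 13 → ISBN = 9, 9, 9, 9 ✓
Every {Publisher, Year} value is associated with a single ISBN value, so {Publisher, Year} -> ISBN holds.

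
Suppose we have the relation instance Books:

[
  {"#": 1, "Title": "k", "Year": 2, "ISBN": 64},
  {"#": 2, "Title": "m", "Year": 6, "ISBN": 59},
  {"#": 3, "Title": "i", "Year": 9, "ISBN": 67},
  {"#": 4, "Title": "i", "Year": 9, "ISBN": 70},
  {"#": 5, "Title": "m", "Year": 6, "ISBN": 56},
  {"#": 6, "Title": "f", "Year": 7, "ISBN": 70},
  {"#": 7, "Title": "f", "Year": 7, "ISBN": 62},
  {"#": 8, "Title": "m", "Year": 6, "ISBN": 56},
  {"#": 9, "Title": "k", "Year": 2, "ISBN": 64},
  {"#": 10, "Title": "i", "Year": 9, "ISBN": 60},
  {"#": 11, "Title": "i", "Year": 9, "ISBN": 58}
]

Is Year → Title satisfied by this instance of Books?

Year=2: rows 1, 9 → Title = k, k ✓
Year=6: rows 2, 5, 8 → Title = m, m, m ✓
Year=9: rows 3, 4, 10, 11 → Title = i, i, i, i ✓
Year=7: rows 6, 7 → Title = f, f ✓
Every Year value is associated with a single Title value, so Year → Title holds.

Yes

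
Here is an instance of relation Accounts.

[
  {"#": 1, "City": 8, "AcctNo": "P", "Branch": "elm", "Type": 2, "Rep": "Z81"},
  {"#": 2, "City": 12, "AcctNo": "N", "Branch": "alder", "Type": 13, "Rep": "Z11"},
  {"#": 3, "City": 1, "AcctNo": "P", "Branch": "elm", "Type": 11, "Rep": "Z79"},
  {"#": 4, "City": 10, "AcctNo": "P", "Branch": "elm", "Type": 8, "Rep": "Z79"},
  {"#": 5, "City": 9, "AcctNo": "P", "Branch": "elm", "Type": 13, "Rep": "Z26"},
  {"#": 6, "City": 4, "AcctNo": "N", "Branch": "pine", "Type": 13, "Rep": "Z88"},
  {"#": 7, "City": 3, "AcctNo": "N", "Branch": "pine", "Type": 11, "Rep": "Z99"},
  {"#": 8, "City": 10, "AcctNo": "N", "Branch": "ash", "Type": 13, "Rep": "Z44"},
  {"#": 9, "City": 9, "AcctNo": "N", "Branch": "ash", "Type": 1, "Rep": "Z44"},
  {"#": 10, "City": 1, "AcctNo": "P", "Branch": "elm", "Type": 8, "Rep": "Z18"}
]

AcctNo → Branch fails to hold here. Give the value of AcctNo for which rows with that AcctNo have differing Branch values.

N

AcctNo=P: rows 1, 3, 4, 5, 10 → Branch = elm, elm, elm, elm, elm ✓
AcctNo=N: rows 2, 6, 7, 8, 9 → Branch takes values {alder, pine, ash} — violation
The only AcctNo value with inconsistent Branch is AcctNo=N.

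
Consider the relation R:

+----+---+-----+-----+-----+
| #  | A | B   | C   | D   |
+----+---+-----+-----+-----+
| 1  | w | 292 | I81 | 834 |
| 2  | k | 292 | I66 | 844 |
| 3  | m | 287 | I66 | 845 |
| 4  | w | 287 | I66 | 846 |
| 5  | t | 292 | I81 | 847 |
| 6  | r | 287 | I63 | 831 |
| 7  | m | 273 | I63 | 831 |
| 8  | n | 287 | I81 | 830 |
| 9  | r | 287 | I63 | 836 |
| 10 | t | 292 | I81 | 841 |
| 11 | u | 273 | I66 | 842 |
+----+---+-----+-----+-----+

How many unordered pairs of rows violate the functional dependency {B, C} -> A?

3

(B=292, C=I81): violating pairs (1,5), (1,10) — 2 pairs.
(B=287, C=I66): violating pairs (3,4) — 1 pair.
(B=287, C=I63): all 2 rows agree on A — 0 pairs.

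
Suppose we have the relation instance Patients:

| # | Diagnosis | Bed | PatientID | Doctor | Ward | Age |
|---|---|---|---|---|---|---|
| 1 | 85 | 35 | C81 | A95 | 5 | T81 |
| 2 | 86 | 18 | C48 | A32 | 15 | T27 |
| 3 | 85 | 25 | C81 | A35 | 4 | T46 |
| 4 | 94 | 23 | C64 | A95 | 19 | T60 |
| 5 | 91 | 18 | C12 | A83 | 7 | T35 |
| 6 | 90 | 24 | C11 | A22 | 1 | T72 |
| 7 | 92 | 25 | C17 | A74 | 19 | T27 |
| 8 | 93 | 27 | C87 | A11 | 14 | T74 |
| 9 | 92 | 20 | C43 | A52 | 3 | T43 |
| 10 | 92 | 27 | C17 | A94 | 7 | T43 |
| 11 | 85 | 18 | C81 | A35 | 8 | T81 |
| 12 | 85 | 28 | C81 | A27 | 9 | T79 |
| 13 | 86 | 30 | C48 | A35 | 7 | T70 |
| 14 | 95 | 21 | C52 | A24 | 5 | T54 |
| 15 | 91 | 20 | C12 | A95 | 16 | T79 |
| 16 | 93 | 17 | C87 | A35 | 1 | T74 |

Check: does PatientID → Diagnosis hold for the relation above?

Yes

PatientID=C81: rows 1, 3, 11, 12 → Diagnosis = 85, 85, 85, 85 ✓
PatientID=C48: rows 2, 13 → Diagnosis = 86, 86 ✓
PatientID=C64: row 4 → Diagnosis = 94 ✓
PatientID=C12: rows 5, 15 → Diagnosis = 91, 91 ✓
PatientID=C11: row 6 → Diagnosis = 90 ✓
PatientID=C17: rows 7, 10 → Diagnosis = 92, 92 ✓
PatientID=C87: rows 8, 16 → Diagnosis = 93, 93 ✓
PatientID=C43: row 9 → Diagnosis = 92 ✓
PatientID=C52: row 14 → Diagnosis = 95 ✓
Every PatientID value is associated with a single Diagnosis value, so PatientID → Diagnosis holds.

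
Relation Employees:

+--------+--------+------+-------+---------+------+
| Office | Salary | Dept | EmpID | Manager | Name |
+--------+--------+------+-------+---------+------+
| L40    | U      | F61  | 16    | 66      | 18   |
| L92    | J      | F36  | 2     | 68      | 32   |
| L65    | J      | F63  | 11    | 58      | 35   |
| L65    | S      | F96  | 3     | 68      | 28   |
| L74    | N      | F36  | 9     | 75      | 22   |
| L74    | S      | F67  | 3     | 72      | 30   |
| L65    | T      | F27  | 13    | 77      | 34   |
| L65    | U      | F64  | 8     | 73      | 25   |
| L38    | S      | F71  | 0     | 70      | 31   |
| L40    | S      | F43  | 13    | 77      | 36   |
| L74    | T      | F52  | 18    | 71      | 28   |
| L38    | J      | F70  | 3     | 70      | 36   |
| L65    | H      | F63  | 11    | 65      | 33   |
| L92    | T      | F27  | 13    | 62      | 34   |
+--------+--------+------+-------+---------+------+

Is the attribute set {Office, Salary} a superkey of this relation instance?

Yes

All 14 rows have distinct {Office, Salary} values, so {Office, Salary} → (all attributes) holds and {Office, Salary} is a superkey.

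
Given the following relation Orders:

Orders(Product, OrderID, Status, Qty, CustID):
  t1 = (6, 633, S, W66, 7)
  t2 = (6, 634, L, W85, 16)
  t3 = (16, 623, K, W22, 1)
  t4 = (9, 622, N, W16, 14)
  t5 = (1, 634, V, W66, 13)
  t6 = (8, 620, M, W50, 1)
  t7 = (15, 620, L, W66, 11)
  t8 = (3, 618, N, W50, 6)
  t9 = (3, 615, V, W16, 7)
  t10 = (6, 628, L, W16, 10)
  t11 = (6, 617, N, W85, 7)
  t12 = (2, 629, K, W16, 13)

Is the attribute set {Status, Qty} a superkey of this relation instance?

Yes

All 12 rows have distinct {Status, Qty} values, so {Status, Qty} → (all attributes) holds and {Status, Qty} is a superkey.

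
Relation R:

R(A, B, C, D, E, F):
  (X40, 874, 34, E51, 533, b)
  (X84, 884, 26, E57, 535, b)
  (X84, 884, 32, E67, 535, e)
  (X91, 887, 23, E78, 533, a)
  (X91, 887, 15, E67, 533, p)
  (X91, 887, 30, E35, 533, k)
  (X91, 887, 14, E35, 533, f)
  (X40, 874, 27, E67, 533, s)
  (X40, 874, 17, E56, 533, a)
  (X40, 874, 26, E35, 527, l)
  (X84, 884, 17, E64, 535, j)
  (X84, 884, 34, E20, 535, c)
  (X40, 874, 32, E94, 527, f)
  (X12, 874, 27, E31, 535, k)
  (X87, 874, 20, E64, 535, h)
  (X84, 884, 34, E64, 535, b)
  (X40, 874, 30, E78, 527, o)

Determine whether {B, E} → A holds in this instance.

(B=874, E=533): 3 rows → A = X40, X40, X40 ✓
(B=884, E=535): 5 rows → A = X84, X84, X84, X84, X84 ✓
(B=887, E=533): 4 rows → A = X91, X91, X91, X91 ✓
(B=874, E=527): 3 rows → A = X40, X40, X40 ✓
(B=874, E=535): 2 rows → A takes values {X12, X87} — violation
Two rows agree on {B, E} but differ on A, so {B, E} → A does not hold.

No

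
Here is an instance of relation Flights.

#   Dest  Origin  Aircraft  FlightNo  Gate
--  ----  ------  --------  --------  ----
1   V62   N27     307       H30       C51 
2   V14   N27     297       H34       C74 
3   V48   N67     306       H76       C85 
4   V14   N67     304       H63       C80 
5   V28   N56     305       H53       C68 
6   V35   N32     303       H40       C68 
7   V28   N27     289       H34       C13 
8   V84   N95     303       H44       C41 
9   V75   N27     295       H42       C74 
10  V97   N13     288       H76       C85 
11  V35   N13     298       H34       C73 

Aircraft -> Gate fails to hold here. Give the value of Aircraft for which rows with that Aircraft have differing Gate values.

303

Aircraft=307: row 1 → Gate = C51 ✓
Aircraft=297: row 2 → Gate = C74 ✓
Aircraft=306: row 3 → Gate = C85 ✓
Aircraft=304: row 4 → Gate = C80 ✓
Aircraft=305: row 5 → Gate = C68 ✓
Aircraft=303: rows 6, 8 → Gate takes values {C68, C41} — violation
Aircraft=289: row 7 → Gate = C13 ✓
Aircraft=295: row 9 → Gate = C74 ✓
Aircraft=288: row 10 → Gate = C85 ✓
Aircraft=298: row 11 → Gate = C73 ✓
The only Aircraft value with inconsistent Gate is Aircraft=303.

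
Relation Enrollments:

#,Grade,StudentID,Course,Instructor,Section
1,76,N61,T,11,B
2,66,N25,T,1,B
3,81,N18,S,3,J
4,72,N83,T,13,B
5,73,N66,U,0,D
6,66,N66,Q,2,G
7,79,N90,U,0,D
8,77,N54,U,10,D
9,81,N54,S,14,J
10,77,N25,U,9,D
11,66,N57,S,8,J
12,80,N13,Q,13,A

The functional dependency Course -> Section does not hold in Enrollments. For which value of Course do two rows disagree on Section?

Q

Course=T: rows 1, 2, 4 → Section = B, B, B ✓
Course=S: rows 3, 9, 11 → Section = J, J, J ✓
Course=U: rows 5, 7, 8, 10 → Section = D, D, D, D ✓
Course=Q: rows 6, 12 → Section takes values {G, A} — violation
The only Course value with inconsistent Section is Course=Q.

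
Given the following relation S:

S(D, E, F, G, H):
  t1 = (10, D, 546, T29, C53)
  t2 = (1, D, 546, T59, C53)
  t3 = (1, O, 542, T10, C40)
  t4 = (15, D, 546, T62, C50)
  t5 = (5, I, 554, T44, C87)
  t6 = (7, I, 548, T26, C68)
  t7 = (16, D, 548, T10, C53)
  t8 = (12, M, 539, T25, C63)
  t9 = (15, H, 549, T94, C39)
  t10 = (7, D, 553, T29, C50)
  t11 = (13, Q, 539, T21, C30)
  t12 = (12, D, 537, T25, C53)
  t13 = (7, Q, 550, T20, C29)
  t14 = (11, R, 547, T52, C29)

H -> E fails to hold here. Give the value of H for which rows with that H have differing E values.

H=C53: rows 1, 2, 7, 12 → E = D, D, D, D ✓
H=C40: row 3 → E = O ✓
H=C50: rows 4, 10 → E = D, D ✓
H=C87: row 5 → E = I ✓
H=C68: row 6 → E = I ✓
H=C63: row 8 → E = M ✓
H=C39: row 9 → E = H ✓
H=C30: row 11 → E = Q ✓
H=C29: rows 13, 14 → E takes values {Q, R} — violation
The only H value with inconsistent E is H=C29.

C29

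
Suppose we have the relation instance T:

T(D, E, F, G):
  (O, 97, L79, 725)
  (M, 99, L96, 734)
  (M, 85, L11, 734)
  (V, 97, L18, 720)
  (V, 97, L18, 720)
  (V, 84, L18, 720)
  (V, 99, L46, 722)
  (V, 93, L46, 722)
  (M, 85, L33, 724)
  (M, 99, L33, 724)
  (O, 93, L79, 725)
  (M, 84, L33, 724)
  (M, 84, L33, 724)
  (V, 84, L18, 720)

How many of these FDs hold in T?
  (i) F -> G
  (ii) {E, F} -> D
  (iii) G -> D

(i) F -> G: every LHS value maps to a single RHS value — holds.
(ii) {E, F} -> D: every LHS value maps to a single RHS value — holds.
(iii) G -> D: every LHS value maps to a single RHS value — holds.
3 of the 3 dependencies hold.

3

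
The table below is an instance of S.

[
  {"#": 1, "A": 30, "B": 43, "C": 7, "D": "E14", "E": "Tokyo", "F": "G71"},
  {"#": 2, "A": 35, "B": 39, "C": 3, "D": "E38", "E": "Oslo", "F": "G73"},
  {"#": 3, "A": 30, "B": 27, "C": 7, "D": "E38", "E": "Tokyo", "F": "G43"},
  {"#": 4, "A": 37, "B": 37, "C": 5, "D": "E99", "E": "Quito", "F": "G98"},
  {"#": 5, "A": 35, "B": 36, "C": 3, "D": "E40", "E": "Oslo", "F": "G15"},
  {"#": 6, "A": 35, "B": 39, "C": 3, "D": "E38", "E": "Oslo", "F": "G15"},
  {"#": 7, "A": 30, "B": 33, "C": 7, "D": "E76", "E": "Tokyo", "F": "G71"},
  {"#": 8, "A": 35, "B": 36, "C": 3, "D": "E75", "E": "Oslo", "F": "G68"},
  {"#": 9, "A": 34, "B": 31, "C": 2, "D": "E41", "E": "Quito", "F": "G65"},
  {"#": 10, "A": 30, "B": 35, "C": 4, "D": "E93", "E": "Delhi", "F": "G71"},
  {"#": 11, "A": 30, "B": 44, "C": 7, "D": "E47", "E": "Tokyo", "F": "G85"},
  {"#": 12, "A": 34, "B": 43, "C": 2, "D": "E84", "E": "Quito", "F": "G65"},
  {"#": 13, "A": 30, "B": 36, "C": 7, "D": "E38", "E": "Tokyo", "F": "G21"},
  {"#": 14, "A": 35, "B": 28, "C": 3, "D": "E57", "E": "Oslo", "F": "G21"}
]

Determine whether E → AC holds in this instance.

No

E=Tokyo: rows 1, 3, 7, 11, 13 → {A,C} = (30, 7), (30, 7), (30, 7), (30, 7), (30, 7) ✓
E=Oslo: rows 2, 5, 6, 8, 14 → {A,C} = (35, 3), (35, 3), (35, 3), (35, 3), (35, 3) ✓
E=Quito: rows 4, 9, 12 → {A,C} takes values {(37, 5), (34, 2)} — violation
E=Delhi: row 10 → {A,C} = (30, 4) ✓
Two rows agree on E but differ on AC, so E → AC does not hold.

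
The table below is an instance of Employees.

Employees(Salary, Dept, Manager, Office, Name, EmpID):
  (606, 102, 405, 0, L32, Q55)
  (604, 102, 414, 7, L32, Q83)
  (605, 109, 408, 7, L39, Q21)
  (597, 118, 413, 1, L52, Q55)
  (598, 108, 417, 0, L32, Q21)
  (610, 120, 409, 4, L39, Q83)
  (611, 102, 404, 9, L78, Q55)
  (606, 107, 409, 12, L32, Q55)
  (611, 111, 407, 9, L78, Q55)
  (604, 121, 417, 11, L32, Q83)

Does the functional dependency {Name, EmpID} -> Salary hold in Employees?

Yes

(Name=L32, EmpID=Q55): 2 rows → Salary = 606, 606 ✓
(Name=L32, EmpID=Q83): 2 rows → Salary = 604, 604 ✓
(Name=L39, EmpID=Q21): 1 row → Salary = 605 ✓
(Name=L52, EmpID=Q55): 1 row → Salary = 597 ✓
(Name=L32, EmpID=Q21): 1 row → Salary = 598 ✓
(Name=L39, EmpID=Q83): 1 row → Salary = 610 ✓
(Name=L78, EmpID=Q55): 2 rows → Salary = 611, 611 ✓
Every {Name, EmpID} value is associated with a single Salary value, so {Name, EmpID} -> Salary holds.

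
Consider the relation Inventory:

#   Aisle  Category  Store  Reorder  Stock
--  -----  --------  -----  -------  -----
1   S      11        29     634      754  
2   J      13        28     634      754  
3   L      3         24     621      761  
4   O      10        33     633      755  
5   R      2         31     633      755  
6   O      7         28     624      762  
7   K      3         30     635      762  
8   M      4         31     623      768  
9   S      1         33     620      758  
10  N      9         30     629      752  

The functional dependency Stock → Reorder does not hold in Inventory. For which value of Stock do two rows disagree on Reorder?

Stock=754: rows 1, 2 → Reorder = 634, 634 ✓
Stock=761: row 3 → Reorder = 621 ✓
Stock=755: rows 4, 5 → Reorder = 633, 633 ✓
Stock=762: rows 6, 7 → Reorder takes values {624, 635} — violation
Stock=768: row 8 → Reorder = 623 ✓
Stock=758: row 9 → Reorder = 620 ✓
Stock=752: row 10 → Reorder = 629 ✓
The only Stock value with inconsistent Reorder is Stock=762.

762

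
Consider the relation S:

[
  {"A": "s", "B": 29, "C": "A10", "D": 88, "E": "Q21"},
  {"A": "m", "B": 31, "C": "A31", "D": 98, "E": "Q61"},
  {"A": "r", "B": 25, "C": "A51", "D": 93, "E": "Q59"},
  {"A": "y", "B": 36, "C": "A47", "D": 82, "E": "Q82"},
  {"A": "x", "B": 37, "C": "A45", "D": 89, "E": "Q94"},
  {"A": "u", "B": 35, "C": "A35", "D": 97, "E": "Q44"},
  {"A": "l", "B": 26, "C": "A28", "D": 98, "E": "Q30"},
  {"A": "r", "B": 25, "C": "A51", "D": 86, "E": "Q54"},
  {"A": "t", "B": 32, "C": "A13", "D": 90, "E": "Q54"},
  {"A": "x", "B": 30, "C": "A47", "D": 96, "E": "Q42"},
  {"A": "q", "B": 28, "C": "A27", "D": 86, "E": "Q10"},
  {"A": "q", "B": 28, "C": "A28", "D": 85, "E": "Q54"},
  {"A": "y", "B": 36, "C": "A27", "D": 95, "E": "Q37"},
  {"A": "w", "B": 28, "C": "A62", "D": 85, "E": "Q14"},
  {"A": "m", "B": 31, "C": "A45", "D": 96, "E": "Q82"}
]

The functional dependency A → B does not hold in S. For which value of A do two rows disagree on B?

x

A=s: 1 row → B = 29 ✓
A=m: 2 rows → B = 31, 31 ✓
A=r: 2 rows → B = 25, 25 ✓
A=y: 2 rows → B = 36, 36 ✓
A=x: 2 rows → B takes values {37, 30} — violation
A=u: 1 row → B = 35 ✓
A=l: 1 row → B = 26 ✓
A=t: 1 row → B = 32 ✓
A=q: 2 rows → B = 28, 28 ✓
A=w: 1 row → B = 28 ✓
The only A value with inconsistent B is A=x.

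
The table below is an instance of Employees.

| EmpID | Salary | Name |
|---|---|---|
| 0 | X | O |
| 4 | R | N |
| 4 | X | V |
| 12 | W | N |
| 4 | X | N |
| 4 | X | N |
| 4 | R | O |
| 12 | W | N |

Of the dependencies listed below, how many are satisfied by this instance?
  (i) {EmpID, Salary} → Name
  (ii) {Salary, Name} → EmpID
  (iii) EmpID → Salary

(i) {EmpID, Salary} → Name: (EmpID=4, Salary=R): 2 rows → Name takes values {N, O} — violation; (EmpID=4, Salary=X): 3 rows → Name takes values {V, N} — violation — fails.
(ii) {Salary, Name} → EmpID: every LHS value maps to a single RHS value — holds.
(iii) EmpID → Salary: EmpID=4: 5 rows → Salary takes values {R, X} — violation — fails.
1 of the 3 dependencies holds.

1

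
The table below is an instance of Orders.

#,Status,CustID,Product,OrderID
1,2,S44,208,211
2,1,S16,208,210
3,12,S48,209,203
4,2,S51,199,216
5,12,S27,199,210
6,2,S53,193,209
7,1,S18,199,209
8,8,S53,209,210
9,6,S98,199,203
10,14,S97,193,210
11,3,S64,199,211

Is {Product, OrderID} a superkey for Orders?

Yes

All 11 rows have distinct {Product, OrderID} values, so {Product, OrderID} → (all attributes) holds and {Product, OrderID} is a superkey.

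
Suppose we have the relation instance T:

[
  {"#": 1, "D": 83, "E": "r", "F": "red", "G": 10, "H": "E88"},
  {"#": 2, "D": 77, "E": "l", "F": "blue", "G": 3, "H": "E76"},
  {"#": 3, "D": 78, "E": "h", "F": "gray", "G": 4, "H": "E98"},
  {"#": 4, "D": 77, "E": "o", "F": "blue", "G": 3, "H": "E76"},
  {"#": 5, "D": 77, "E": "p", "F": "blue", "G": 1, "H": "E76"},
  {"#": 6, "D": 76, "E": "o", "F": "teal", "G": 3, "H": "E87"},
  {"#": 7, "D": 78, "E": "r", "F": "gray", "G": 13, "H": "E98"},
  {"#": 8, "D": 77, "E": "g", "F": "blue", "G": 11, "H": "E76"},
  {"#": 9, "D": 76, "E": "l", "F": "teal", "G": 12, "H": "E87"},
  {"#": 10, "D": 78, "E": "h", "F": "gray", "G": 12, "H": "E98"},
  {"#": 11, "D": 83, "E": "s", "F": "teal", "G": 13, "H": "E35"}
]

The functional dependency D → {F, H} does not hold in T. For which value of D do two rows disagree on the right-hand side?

D=83: rows 1, 11 → {F,H} takes values {(red, E88), (teal, E35)} — violation
D=77: rows 2, 4, 5, 8 → {F,H} = (blue, E76), (blue, E76), (blue, E76), (blue, E76) ✓
D=78: rows 3, 7, 10 → {F,H} = (gray, E98), (gray, E98), (gray, E98) ✓
D=76: rows 6, 9 → {F,H} = (teal, E87), (teal, E87) ✓
The only D value with inconsistent RHS is D=83.

83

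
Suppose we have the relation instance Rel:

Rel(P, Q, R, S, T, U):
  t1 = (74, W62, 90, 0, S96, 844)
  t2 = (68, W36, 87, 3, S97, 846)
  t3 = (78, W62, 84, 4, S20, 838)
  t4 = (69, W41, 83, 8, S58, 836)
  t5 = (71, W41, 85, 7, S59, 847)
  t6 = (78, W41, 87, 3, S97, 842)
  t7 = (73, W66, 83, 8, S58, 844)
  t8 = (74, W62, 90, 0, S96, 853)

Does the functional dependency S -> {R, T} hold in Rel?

S=0: rows 1, 8 → {R,T} = (90, S96), (90, S96) ✓
S=3: rows 2, 6 → {R,T} = (87, S97), (87, S97) ✓
S=4: row 3 → {R,T} = (84, S20) ✓
S=8: rows 4, 7 → {R,T} = (83, S58), (83, S58) ✓
S=7: row 5 → {R,T} = (85, S59) ✓
Every S value is associated with a single {R, T} value, so S -> {R, T} holds.

Yes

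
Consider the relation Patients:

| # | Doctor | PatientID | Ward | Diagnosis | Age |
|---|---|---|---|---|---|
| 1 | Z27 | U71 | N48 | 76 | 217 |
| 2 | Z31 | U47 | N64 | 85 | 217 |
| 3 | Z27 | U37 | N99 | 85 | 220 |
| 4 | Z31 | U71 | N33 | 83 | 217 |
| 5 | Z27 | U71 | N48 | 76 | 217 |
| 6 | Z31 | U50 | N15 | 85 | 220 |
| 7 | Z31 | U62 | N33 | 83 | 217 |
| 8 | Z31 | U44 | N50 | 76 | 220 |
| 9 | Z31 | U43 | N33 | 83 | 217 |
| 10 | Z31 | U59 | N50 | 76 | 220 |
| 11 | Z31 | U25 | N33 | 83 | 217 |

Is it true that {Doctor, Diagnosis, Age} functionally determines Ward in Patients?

Yes

(Doctor=Z27, Diagnosis=76, Age=217): rows 1, 5 → Ward = N48, N48 ✓
(Doctor=Z31, Diagnosis=85, Age=217): row 2 → Ward = N64 ✓
(Doctor=Z27, Diagnosis=85, Age=220): row 3 → Ward = N99 ✓
(Doctor=Z31, Diagnosis=83, Age=217): rows 4, 7, 9, 11 → Ward = N33, N33, N33, N33 ✓
(Doctor=Z31, Diagnosis=85, Age=220): row 6 → Ward = N15 ✓
(Doctor=Z31, Diagnosis=76, Age=220): rows 8, 10 → Ward = N50, N50 ✓
Every {Doctor, Diagnosis, Age} value is associated with a single Ward value, so {Doctor, Diagnosis, Age} -> Ward holds.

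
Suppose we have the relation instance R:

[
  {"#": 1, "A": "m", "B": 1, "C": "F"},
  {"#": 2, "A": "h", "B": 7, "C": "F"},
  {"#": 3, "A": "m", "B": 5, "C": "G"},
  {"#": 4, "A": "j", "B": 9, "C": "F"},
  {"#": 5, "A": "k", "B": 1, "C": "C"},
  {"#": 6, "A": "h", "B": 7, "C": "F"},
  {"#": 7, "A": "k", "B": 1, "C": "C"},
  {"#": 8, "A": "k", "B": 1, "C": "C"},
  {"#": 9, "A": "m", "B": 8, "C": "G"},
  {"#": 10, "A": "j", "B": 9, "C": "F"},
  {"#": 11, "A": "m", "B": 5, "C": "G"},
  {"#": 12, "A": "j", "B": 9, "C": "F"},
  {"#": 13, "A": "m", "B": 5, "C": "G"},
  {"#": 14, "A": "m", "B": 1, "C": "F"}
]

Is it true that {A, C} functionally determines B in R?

No

(A=m, C=F): rows 1, 14 → B = 1, 1 ✓
(A=h, C=F): rows 2, 6 → B = 7, 7 ✓
(A=m, C=G): rows 3, 9, 11, 13 → B takes values {5, 8} — violation
(A=j, C=F): rows 4, 10, 12 → B = 9, 9, 9 ✓
(A=k, C=C): rows 5, 7, 8 → B = 1, 1, 1 ✓
Two rows agree on {A, C} but differ on B, so {A, C} -> B does not hold.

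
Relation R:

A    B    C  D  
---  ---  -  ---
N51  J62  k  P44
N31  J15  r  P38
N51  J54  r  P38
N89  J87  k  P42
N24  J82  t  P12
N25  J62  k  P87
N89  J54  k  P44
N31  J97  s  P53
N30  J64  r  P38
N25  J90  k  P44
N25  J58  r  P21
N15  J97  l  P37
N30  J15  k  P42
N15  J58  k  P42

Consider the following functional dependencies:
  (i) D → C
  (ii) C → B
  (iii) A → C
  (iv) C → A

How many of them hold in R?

1

(i) D → C: every LHS value maps to a single RHS value — holds.
(ii) C → B: C=k: 7 rows → B takes values {J62, J87, J54, J90, J15, J58} — violation; C=r: 4 rows → B takes values {J15, J54, J64, J58} — violation — fails.
(iii) A → C: A=N51: 2 rows → C takes values {k, r} — violation; A=N31: 2 rows → C takes values {r, s} — violation; A=N25: 3 rows → C takes values {k, r} — violation; A=N30: 2 rows → C takes values {r, k} — violation; A=N15: 2 rows → C takes values {l, k} — violation — fails.
(iv) C → A: C=k: 7 rows → A takes values {N51, N89, N25, N30, N15} — violation; C=r: 4 rows → A takes values {N31, N51, N30, N25} — violation — fails.
1 of the 4 dependencies holds.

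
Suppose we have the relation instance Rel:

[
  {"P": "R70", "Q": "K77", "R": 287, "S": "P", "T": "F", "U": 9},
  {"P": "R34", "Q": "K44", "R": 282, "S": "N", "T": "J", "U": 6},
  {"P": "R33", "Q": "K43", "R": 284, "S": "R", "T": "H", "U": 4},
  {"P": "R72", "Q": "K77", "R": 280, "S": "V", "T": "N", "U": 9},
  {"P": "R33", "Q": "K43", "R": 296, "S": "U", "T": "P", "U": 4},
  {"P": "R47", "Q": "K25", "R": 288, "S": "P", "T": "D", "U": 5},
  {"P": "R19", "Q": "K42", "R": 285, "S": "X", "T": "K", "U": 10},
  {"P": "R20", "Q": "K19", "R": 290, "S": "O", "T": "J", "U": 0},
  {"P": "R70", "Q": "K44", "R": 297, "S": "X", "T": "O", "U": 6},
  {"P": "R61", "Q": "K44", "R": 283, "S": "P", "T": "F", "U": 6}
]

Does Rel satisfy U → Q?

Yes

U=9: 2 rows → Q = K77, K77 ✓
U=6: 3 rows → Q = K44, K44, K44 ✓
U=4: 2 rows → Q = K43, K43 ✓
U=5: 1 row → Q = K25 ✓
U=10: 1 row → Q = K42 ✓
U=0: 1 row → Q = K19 ✓
Every U value is associated with a single Q value, so U → Q holds.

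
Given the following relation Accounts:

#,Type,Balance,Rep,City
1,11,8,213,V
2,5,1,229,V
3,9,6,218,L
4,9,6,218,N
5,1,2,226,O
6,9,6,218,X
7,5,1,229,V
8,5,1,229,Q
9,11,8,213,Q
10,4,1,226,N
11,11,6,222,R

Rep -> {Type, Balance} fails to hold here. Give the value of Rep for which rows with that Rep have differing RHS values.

226

Rep=213: rows 1, 9 → {Type,Balance} = (11, 8), (11, 8) ✓
Rep=229: rows 2, 7, 8 → {Type,Balance} = (5, 1), (5, 1), (5, 1) ✓
Rep=218: rows 3, 4, 6 → {Type,Balance} = (9, 6), (9, 6), (9, 6) ✓
Rep=226: rows 5, 10 → {Type,Balance} takes values {(1, 2), (4, 1)} — violation
Rep=222: row 11 → {Type,Balance} = (11, 6) ✓
The only Rep value with inconsistent RHS is Rep=226.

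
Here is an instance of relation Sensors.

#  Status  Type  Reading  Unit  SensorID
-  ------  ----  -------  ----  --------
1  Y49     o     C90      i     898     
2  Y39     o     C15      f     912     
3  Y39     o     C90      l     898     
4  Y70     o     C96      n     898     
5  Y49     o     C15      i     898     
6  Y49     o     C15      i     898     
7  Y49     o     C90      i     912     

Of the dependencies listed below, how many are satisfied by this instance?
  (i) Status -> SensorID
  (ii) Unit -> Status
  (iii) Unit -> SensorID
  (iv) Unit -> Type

2

(i) Status -> SensorID: Status=Y49: rows 1, 5, 6, 7 → SensorID takes values {898, 912} — violation; Status=Y39: rows 2, 3 → SensorID takes values {912, 898} — violation — fails.
(ii) Unit -> Status: every LHS value maps to a single RHS value — holds.
(iii) Unit -> SensorID: Unit=i: rows 1, 5, 6, 7 → SensorID takes values {898, 912} — violation — fails.
(iv) Unit -> Type: every LHS value maps to a single RHS value — holds.
2 of the 4 dependencies hold.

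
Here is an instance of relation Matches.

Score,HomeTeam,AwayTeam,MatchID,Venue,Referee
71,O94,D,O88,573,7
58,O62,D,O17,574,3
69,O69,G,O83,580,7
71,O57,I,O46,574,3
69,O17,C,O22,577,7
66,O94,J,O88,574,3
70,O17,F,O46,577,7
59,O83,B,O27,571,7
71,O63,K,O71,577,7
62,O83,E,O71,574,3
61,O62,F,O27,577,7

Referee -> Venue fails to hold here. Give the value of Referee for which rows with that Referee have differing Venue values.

Referee=7: 7 rows → Venue takes values {573, 580, 577, 571} — violation
Referee=3: 4 rows → Venue = 574, 574, 574, 574 ✓
The only Referee value with inconsistent Venue is Referee=7.

7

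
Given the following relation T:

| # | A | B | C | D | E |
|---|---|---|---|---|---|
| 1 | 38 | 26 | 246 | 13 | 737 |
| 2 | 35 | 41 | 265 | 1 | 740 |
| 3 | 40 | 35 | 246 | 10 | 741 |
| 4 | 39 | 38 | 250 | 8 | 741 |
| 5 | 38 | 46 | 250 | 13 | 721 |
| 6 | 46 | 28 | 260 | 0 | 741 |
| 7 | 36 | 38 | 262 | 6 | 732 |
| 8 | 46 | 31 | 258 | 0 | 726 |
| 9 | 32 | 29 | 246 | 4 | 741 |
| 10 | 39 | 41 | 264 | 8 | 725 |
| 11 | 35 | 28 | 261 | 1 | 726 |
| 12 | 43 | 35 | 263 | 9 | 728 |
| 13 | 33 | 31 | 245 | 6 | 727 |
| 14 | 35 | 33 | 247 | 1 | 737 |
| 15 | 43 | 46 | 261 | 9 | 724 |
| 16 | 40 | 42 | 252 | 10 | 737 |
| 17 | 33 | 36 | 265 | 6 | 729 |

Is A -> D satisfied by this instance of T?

A=38: rows 1, 5 → D = 13, 13 ✓
A=35: rows 2, 11, 14 → D = 1, 1, 1 ✓
A=40: rows 3, 16 → D = 10, 10 ✓
A=39: rows 4, 10 → D = 8, 8 ✓
A=46: rows 6, 8 → D = 0, 0 ✓
A=36: row 7 → D = 6 ✓
A=32: row 9 → D = 4 ✓
A=43: rows 12, 15 → D = 9, 9 ✓
A=33: rows 13, 17 → D = 6, 6 ✓
Every A value is associated with a single D value, so A -> D holds.

Yes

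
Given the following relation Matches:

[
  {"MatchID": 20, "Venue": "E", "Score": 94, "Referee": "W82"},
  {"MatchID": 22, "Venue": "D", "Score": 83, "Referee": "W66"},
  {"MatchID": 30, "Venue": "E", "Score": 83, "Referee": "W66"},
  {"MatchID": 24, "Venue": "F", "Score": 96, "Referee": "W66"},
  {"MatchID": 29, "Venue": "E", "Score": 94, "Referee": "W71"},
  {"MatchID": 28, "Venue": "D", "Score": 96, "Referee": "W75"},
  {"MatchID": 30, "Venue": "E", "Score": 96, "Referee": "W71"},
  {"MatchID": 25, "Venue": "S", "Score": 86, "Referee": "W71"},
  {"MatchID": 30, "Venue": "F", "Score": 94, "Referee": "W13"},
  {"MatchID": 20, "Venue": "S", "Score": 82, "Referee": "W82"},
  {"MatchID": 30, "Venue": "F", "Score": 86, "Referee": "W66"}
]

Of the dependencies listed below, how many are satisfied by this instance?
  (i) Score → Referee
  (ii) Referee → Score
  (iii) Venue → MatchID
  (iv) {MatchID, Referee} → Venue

0

(i) Score → Referee: Score=94: 3 rows → Referee takes values {W82, W71, W13} — violation; Score=96: 3 rows → Referee takes values {W66, W75, W71} — violation; Score=86: 2 rows → Referee takes values {W71, W66} — violation — fails.
(ii) Referee → Score: Referee=W82: 2 rows → Score takes values {94, 82} — violation; Referee=W66: 4 rows → Score takes values {83, 96, 86} — violation; Referee=W71: 3 rows → Score takes values {94, 96, 86} — violation — fails.
(iii) Venue → MatchID: Venue=E: 4 rows → MatchID takes values {20, 30, 29} — violation; Venue=D: 2 rows → MatchID takes values {22, 28} — violation; Venue=F: 3 rows → MatchID takes values {24, 30} — violation; Venue=S: 2 rows → MatchID takes values {25, 20} — violation — fails.
(iv) {MatchID, Referee} → Venue: (MatchID=20, Referee=W82): 2 rows → Venue takes values {E, S} — violation; (MatchID=30, Referee=W66): 2 rows → Venue takes values {E, F} — violation — fails.
None of the 4 dependencies hold.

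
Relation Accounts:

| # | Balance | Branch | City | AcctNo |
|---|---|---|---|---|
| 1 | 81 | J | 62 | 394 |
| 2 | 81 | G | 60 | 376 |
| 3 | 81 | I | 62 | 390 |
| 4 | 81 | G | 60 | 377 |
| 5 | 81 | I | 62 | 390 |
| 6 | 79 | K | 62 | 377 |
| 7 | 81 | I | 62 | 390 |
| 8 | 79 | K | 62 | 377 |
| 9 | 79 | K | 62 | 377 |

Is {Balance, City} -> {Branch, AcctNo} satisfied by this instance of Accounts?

No

(Balance=81, City=62): rows 1, 3, 5, 7 → {Branch,AcctNo} takes values {(J, 394), (I, 390)} — violation
(Balance=81, City=60): rows 2, 4 → {Branch,AcctNo} takes values {(G, 376), (G, 377)} — violation
(Balance=79, City=62): rows 6, 8, 9 → {Branch,AcctNo} = (K, 377), (K, 377), (K, 377) ✓
Two rows agree on {Balance, City} but differ on {Branch, AcctNo}, so {Balance, City} -> {Branch, AcctNo} does not hold.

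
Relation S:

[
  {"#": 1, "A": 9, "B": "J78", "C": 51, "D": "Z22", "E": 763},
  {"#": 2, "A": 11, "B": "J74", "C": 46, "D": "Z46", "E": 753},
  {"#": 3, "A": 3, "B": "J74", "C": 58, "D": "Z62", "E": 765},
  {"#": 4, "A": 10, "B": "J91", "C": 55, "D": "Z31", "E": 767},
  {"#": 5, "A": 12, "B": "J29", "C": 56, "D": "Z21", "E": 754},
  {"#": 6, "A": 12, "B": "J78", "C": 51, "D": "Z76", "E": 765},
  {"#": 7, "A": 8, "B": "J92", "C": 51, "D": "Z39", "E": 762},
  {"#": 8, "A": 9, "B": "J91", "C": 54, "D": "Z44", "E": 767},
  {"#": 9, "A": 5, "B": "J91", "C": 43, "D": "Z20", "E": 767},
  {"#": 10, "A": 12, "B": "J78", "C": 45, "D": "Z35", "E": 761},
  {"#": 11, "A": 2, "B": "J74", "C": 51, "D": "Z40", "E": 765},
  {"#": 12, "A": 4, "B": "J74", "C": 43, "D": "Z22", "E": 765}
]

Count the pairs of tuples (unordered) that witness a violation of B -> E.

B=J78: violating pairs (1,6), (1,10), (6,10) — 3 pairs.
B=J74: violating pairs (2,3), (2,11), (2,12) — 3 pairs.
B=J91: all 3 rows agree on E — 0 pairs.

6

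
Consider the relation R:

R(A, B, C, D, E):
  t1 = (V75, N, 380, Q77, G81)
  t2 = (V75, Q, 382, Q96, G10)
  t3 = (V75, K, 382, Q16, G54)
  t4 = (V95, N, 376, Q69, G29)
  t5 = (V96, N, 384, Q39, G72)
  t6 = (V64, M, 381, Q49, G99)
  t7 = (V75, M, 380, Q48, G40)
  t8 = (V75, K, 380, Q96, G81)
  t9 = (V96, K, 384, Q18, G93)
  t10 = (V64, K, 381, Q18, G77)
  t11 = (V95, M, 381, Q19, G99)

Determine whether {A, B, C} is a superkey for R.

Yes

All 11 rows have distinct {A, B, C} values, so {A, B, C} → (all attributes) holds and {A, B, C} is a superkey.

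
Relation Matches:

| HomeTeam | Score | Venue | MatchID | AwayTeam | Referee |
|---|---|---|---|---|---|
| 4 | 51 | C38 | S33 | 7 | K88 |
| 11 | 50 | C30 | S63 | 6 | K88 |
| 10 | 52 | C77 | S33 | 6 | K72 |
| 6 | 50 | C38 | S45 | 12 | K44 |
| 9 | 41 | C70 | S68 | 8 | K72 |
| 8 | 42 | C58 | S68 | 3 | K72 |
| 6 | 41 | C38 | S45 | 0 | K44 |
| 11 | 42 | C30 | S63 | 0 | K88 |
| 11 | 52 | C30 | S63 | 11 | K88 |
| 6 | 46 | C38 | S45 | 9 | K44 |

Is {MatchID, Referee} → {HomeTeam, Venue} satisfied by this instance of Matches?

(MatchID=S33, Referee=K88): 1 row → {HomeTeam,Venue} = (4, C38) ✓
(MatchID=S63, Referee=K88): 3 rows → {HomeTeam,Venue} = (11, C30), (11, C30), (11, C30) ✓
(MatchID=S33, Referee=K72): 1 row → {HomeTeam,Venue} = (10, C77) ✓
(MatchID=S45, Referee=K44): 3 rows → {HomeTeam,Venue} = (6, C38), (6, C38), (6, C38) ✓
(MatchID=S68, Referee=K72): 2 rows → {HomeTeam,Venue} takes values {(9, C70), (8, C58)} — violation
Two rows agree on {MatchID, Referee} but differ on {HomeTeam, Venue}, so {MatchID, Referee} → {HomeTeam, Venue} does not hold.

No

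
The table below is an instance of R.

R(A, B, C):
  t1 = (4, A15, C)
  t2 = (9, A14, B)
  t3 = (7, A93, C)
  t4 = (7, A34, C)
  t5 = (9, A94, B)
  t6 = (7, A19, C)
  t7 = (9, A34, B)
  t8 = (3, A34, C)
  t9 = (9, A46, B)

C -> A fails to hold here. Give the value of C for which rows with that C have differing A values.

C=C: rows 1, 3, 4, 6, 8 → A takes values {4, 7, 3} — violation
C=B: rows 2, 5, 7, 9 → A = 9, 9, 9, 9 ✓
The only C value with inconsistent A is C=C.

C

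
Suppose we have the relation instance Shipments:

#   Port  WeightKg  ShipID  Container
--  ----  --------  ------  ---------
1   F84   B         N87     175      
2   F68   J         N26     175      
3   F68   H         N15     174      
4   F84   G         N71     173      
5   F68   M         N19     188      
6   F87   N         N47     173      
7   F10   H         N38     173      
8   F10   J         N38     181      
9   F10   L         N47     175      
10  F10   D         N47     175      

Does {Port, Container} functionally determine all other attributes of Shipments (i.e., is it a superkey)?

No

Rows 9 and 10 have the same {Port, Container} value (Port=F10, Container=175) but are distinct tuples, so {Port, Container} does not determine every attribute — not a superkey.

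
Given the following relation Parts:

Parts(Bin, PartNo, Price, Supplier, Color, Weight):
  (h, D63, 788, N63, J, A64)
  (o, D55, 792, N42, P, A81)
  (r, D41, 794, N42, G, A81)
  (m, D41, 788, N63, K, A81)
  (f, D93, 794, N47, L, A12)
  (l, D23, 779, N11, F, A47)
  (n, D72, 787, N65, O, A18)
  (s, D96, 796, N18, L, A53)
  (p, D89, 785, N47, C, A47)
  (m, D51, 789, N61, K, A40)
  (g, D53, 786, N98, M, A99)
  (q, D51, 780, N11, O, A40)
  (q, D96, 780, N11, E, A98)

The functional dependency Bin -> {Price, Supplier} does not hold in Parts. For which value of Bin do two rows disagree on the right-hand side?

m

Bin=h: 1 row → {Price,Supplier} = (788, N63) ✓
Bin=o: 1 row → {Price,Supplier} = (792, N42) ✓
Bin=r: 1 row → {Price,Supplier} = (794, N42) ✓
Bin=m: 2 rows → {Price,Supplier} takes values {(788, N63), (789, N61)} — violation
Bin=f: 1 row → {Price,Supplier} = (794, N47) ✓
Bin=l: 1 row → {Price,Supplier} = (779, N11) ✓
Bin=n: 1 row → {Price,Supplier} = (787, N65) ✓
Bin=s: 1 row → {Price,Supplier} = (796, N18) ✓
Bin=p: 1 row → {Price,Supplier} = (785, N47) ✓
Bin=g: 1 row → {Price,Supplier} = (786, N98) ✓
Bin=q: 2 rows → {Price,Supplier} = (780, N11), (780, N11) ✓
The only Bin value with inconsistent RHS is Bin=m.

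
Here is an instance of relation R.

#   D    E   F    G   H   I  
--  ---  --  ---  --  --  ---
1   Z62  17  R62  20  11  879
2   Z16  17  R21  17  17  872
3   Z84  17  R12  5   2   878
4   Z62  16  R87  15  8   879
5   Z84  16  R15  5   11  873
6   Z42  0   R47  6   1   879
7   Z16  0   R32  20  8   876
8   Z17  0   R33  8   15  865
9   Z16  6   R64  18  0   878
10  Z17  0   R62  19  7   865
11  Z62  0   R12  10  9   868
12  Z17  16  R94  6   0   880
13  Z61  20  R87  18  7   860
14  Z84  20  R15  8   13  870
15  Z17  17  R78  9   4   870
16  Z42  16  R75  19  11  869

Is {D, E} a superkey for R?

No

Rows 8 and 10 have the same {D, E} value (D=Z17, E=0) but are distinct tuples, so {D, E} does not determine every attribute — not a superkey.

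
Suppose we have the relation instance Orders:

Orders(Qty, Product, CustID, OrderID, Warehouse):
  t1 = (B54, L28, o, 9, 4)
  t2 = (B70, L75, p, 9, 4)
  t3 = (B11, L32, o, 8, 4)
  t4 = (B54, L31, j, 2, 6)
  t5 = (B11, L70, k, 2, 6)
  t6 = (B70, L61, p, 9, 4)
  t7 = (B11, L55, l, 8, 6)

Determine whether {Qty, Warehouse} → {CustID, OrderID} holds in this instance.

No

(Qty=B54, Warehouse=4): row 1 → {CustID,OrderID} = (o, 9) ✓
(Qty=B70, Warehouse=4): rows 2, 6 → {CustID,OrderID} = (p, 9), (p, 9) ✓
(Qty=B11, Warehouse=4): row 3 → {CustID,OrderID} = (o, 8) ✓
(Qty=B54, Warehouse=6): row 4 → {CustID,OrderID} = (j, 2) ✓
(Qty=B11, Warehouse=6): rows 5, 7 → {CustID,OrderID} takes values {(k, 2), (l, 8)} — violation
Two rows agree on {Qty, Warehouse} but differ on {CustID, OrderID}, so {Qty, Warehouse} → {CustID, OrderID} does not hold.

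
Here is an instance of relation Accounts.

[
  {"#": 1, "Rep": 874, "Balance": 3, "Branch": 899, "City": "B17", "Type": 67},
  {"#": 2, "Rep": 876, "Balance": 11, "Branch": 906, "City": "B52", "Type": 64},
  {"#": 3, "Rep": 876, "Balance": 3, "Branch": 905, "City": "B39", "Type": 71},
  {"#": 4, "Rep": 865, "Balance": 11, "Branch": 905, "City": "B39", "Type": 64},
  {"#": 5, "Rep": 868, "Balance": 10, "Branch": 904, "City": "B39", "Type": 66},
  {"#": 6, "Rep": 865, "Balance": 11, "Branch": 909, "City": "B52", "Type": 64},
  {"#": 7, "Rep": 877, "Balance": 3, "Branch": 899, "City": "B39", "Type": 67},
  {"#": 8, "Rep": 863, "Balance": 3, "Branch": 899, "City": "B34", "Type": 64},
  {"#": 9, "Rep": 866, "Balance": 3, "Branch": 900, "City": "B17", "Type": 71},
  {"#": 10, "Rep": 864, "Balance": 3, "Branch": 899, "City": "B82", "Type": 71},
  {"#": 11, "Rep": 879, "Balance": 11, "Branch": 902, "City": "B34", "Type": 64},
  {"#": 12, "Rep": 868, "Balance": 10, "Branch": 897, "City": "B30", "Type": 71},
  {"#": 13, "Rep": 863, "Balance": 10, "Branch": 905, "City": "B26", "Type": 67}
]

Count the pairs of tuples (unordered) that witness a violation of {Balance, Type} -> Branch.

9

(Balance=3, Type=67): all 2 rows agree on Branch — 0 pairs.
(Balance=11, Type=64): violating pairs (2,4), (2,6), (2,11), (4,6), (4,11), (6,11) — 6 pairs.
(Balance=3, Type=71): violating pairs (3,9), (3,10), (9,10) — 3 pairs.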